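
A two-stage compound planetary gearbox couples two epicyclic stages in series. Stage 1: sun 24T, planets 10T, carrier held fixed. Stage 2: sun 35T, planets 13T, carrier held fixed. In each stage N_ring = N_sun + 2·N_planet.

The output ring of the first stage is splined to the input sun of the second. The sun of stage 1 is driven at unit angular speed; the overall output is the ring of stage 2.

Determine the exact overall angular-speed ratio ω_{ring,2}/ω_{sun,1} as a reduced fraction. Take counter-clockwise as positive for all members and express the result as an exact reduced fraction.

210/671

Stage 1: N_ring = 24 + 2·10 = 44
Stage 1: 24(ω_s−ω_c) = −44(ω_r−ω_c),  ω_c=0, ω_s=1
Stage 1: ω_r = 0 − (24/44)(1−0) = -6/11
  ⇒ ω_r¹/ω_s¹ = -6/11
Stage 2: N_ring = 35 + 2·13 = 61
Stage 2: 35(ω_s−ω_c) = −61(ω_r−ω_c),  ω_c=0, ω_s=1
Stage 2: ω_r = 0 − (35/61)(1−0) = -35/61
  ⇒ ω_r²/ω_s² = -35/61
Coupling ω_s² = ω_r¹ ⇒ overall = -6/11 × -35/61 = 210/671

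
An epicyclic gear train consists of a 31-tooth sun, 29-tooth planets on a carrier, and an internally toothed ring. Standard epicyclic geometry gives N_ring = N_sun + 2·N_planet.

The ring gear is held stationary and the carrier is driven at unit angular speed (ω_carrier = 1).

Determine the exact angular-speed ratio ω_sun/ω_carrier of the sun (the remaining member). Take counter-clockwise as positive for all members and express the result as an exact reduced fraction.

N_ring = 31 + 2·29 = 89
31(ω_s−ω_c) = −89(ω_r−ω_c),  ω_r=0, ω_c=1
ω_s = 1 − (89/31)(0−1) = 120/31
ω_s/ω_c = 120/31

120/31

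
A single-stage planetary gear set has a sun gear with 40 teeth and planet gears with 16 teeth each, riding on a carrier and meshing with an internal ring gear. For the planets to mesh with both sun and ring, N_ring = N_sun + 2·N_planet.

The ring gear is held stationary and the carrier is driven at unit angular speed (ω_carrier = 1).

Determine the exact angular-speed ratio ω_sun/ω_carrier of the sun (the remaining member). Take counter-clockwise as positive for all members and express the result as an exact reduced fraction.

N_ring = 40 + 2·16 = 72
40(ω_s−ω_c) = −72(ω_r−ω_c),  ω_r=0, ω_c=1
ω_s = 1 − (72/40)(0−1) = 14/5
ω_s/ω_c = 14/5

14/5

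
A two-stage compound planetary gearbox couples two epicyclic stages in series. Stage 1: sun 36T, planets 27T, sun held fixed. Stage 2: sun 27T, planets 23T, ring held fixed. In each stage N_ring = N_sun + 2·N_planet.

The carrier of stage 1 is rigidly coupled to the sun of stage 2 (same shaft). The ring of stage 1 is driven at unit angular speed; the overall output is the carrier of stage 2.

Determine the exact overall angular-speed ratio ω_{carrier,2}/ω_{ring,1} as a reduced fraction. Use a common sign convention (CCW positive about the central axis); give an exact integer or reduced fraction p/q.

Stage 1: N_ring = 36 + 2·27 = 90
Stage 1: 36(ω_s−ω_c) = −90(ω_r−ω_c),  ω_s=0, ω_r=1
Stage 1: 36(0−ω_c) = −90(1−ω_c)  ⇒  126ω_c = 90  ⇒  ω_c = 5/7
  ⇒ ω_c¹/ω_r¹ = 5/7
Stage 2: N_ring = 27 + 2·23 = 73
Stage 2: 27(ω_s−ω_c) = −73(ω_r−ω_c),  ω_r=0, ω_s=1
Stage 2: 27(1−ω_c) = −73(0−ω_c)  ⇒  100ω_c = 27  ⇒  ω_c = 27/100
  ⇒ ω_c²/ω_s² = 27/100
Coupling ω_s² = ω_c¹ ⇒ overall = 5/7 × 27/100 = 27/140

27/140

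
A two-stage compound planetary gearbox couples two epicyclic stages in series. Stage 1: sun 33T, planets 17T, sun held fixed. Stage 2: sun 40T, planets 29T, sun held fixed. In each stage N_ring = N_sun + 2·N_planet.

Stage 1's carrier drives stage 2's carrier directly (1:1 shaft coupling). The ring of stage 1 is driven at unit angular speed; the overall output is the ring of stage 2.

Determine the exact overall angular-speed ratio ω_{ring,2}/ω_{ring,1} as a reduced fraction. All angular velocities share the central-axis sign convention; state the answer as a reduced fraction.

4623/4900

Stage 1: N_ring = 33 + 2·17 = 67
Stage 1: 33(ω_s−ω_c) = −67(ω_r−ω_c),  ω_s=0, ω_r=1
Stage 1: 33(0−ω_c) = −67(1−ω_c)  ⇒  100ω_c = 67  ⇒  ω_c = 67/100
  ⇒ ω_c¹/ω_r¹ = 67/100
Stage 2: N_ring = 40 + 2·29 = 98
Stage 2: 40(ω_s−ω_c) = −98(ω_r−ω_c),  ω_s=0, ω_c=1
Stage 2: ω_r = 1 − (40/98)(0−1) = 69/49
  ⇒ ω_r²/ω_c² = 69/49
Coupling ω_c² = ω_c¹ ⇒ overall = 67/100 × 69/49 = 4623/4900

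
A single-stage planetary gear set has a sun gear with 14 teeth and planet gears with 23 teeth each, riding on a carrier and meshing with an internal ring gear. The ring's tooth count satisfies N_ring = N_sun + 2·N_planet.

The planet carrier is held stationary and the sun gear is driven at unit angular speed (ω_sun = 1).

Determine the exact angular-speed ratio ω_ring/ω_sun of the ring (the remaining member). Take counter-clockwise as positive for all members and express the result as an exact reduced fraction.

-7/30

N_ring = 14 + 2·23 = 60
14(ω_s−ω_c) = −60(ω_r−ω_c),  ω_c=0, ω_s=1
ω_r = 0 − (14/60)(1−0) = -7/30
ω_r/ω_s = -7/30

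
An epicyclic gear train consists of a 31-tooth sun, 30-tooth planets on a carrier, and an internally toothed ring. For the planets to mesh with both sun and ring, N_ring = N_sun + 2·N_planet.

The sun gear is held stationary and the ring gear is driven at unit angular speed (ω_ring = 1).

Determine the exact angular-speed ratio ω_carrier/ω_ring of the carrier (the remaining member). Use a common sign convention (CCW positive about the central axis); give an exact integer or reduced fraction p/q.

91/122

N_ring = 31 + 2·30 = 91
31(ω_s−ω_c) = −91(ω_r−ω_c),  ω_s=0, ω_r=1
31(0−ω_c) = −91(1−ω_c)  ⇒  122ω_c = 91  ⇒  ω_c = 91/122
ω_c/ω_r = 91/122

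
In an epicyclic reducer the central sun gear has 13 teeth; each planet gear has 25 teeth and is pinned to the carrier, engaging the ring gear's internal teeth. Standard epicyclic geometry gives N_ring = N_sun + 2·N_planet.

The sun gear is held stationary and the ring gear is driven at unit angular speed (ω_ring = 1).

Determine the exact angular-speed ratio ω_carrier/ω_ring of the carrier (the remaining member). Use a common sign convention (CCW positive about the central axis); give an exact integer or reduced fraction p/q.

N_ring = 13 + 2·25 = 63
13(ω_s−ω_c) = −63(ω_r−ω_c),  ω_s=0, ω_r=1
13(0−ω_c) = −63(1−ω_c)  ⇒  76ω_c = 63  ⇒  ω_c = 63/76
ω_c/ω_r = 63/76

63/76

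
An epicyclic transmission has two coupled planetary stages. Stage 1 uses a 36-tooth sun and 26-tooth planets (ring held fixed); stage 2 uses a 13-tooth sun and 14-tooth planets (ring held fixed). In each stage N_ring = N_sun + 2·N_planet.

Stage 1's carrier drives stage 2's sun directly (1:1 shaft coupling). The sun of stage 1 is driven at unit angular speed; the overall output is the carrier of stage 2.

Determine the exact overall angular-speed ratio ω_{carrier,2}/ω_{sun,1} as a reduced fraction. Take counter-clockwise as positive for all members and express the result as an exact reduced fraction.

13/186

Stage 1: N_ring = 36 + 2·26 = 88
Stage 1: 36(ω_s−ω_c) = −88(ω_r−ω_c),  ω_r=0, ω_s=1
Stage 1: 36(1−ω_c) = −88(0−ω_c)  ⇒  124ω_c = 36  ⇒  ω_c = 9/31
  ⇒ ω_c¹/ω_s¹ = 9/31
Stage 2: N_ring = 13 + 2·14 = 41
Stage 2: 13(ω_s−ω_c) = −41(ω_r−ω_c),  ω_r=0, ω_s=1
Stage 2: 13(1−ω_c) = −41(0−ω_c)  ⇒  54ω_c = 13  ⇒  ω_c = 13/54
  ⇒ ω_c²/ω_s² = 13/54
Coupling ω_s² = ω_c¹ ⇒ overall = 9/31 × 13/54 = 13/186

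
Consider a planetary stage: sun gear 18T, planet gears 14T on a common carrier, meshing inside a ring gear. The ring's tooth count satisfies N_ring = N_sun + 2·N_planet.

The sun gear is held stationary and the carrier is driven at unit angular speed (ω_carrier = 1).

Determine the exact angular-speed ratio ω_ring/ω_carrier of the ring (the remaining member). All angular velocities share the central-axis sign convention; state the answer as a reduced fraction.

32/23

N_ring = 18 + 2·14 = 46
18(ω_s−ω_c) = −46(ω_r−ω_c),  ω_s=0, ω_c=1
ω_r = 1 − (18/46)(0−1) = 32/23
ω_r/ω_c = 32/23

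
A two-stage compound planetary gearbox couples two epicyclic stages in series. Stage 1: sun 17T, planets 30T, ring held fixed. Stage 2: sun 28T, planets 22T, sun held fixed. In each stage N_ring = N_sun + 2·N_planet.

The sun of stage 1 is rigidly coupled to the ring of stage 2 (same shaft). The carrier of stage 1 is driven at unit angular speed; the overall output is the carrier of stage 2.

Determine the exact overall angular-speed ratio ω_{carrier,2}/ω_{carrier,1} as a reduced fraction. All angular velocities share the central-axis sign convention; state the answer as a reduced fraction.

1692/425

Stage 1: N_ring = 17 + 2·30 = 77
Stage 1: 17(ω_s−ω_c) = −77(ω_r−ω_c),  ω_r=0, ω_c=1
Stage 1: ω_s = 1 − (77/17)(0−1) = 94/17
  ⇒ ω_s¹/ω_c¹ = 94/17
Stage 2: N_ring = 28 + 2·22 = 72
Stage 2: 28(ω_s−ω_c) = −72(ω_r−ω_c),  ω_s=0, ω_r=1
Stage 2: 28(0−ω_c) = −72(1−ω_c)  ⇒  100ω_c = 72  ⇒  ω_c = 18/25
  ⇒ ω_c²/ω_r² = 18/25
Coupling ω_r² = ω_s¹ ⇒ overall = 94/17 × 18/25 = 1692/425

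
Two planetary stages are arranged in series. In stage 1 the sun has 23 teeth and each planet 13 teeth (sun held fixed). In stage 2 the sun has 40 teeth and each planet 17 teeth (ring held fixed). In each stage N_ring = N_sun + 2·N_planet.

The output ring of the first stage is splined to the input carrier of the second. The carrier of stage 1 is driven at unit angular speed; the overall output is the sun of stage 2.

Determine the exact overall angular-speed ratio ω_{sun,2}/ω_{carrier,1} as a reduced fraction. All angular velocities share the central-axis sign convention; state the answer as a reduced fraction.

1026/245

Stage 1: N_ring = 23 + 2·13 = 49
Stage 1: 23(ω_s−ω_c) = −49(ω_r−ω_c),  ω_s=0, ω_c=1
Stage 1: ω_r = 1 − (23/49)(0−1) = 72/49
  ⇒ ω_r¹/ω_c¹ = 72/49
Stage 2: N_ring = 40 + 2·17 = 74
Stage 2: 40(ω_s−ω_c) = −74(ω_r−ω_c),  ω_r=0, ω_c=1
Stage 2: ω_s = 1 − (74/40)(0−1) = 57/20
  ⇒ ω_s²/ω_c² = 57/20
Coupling ω_c² = ω_r¹ ⇒ overall = 72/49 × 57/20 = 1026/245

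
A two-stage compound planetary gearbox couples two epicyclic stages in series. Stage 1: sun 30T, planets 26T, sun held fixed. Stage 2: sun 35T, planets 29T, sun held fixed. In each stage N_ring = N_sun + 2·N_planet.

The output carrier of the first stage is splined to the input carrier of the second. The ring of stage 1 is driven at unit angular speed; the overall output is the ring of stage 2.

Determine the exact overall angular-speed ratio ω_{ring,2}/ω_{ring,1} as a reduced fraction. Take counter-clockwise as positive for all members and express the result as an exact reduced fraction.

Stage 1: N_ring = 30 + 2·26 = 82
Stage 1: 30(ω_s−ω_c) = −82(ω_r−ω_c),  ω_s=0, ω_r=1
Stage 1: 30(0−ω_c) = −82(1−ω_c)  ⇒  112ω_c = 82  ⇒  ω_c = 41/56
  ⇒ ω_c¹/ω_r¹ = 41/56
Stage 2: N_ring = 35 + 2·29 = 93
Stage 2: 35(ω_s−ω_c) = −93(ω_r−ω_c),  ω_s=0, ω_c=1
Stage 2: ω_r = 1 − (35/93)(0−1) = 128/93
  ⇒ ω_r²/ω_c² = 128/93
Coupling ω_c² = ω_c¹ ⇒ overall = 41/56 × 128/93 = 656/651

656/651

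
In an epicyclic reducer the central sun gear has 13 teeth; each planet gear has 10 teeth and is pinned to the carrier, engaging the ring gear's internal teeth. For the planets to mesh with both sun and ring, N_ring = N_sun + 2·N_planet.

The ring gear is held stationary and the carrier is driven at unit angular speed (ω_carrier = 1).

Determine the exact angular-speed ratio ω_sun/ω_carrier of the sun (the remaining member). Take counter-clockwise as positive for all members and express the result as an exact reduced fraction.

46/13

N_ring = 13 + 2·10 = 33
13(ω_s−ω_c) = −33(ω_r−ω_c),  ω_r=0, ω_c=1
ω_s = 1 − (33/13)(0−1) = 46/13
ω_s/ω_c = 46/13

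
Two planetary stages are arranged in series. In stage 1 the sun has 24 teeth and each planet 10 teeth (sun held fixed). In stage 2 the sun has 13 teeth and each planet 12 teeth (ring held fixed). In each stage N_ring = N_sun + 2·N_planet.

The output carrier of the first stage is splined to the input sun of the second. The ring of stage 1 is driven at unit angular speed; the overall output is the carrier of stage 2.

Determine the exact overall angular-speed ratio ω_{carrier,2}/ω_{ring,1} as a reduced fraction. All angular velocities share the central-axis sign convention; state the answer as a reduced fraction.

143/850

Stage 1: N_ring = 24 + 2·10 = 44
Stage 1: 24(ω_s−ω_c) = −44(ω_r−ω_c),  ω_s=0, ω_r=1
Stage 1: 24(0−ω_c) = −44(1−ω_c)  ⇒  68ω_c = 44  ⇒  ω_c = 11/17
  ⇒ ω_c¹/ω_r¹ = 11/17
Stage 2: N_ring = 13 + 2·12 = 37
Stage 2: 13(ω_s−ω_c) = −37(ω_r−ω_c),  ω_r=0, ω_s=1
Stage 2: 13(1−ω_c) = −37(0−ω_c)  ⇒  50ω_c = 13  ⇒  ω_c = 13/50
  ⇒ ω_c²/ω_s² = 13/50
Coupling ω_s² = ω_c¹ ⇒ overall = 11/17 × 13/50 = 143/850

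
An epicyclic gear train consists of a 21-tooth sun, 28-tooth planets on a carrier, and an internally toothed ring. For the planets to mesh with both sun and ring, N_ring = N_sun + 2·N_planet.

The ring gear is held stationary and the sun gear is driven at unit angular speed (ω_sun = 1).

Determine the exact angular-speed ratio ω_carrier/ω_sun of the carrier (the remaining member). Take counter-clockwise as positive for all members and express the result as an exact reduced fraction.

3/14

N_ring = 21 + 2·28 = 77
21(ω_s−ω_c) = −77(ω_r−ω_c),  ω_r=0, ω_s=1
21(1−ω_c) = −77(0−ω_c)  ⇒  98ω_c = 21  ⇒  ω_c = 3/14
ω_c/ω_s = 3/14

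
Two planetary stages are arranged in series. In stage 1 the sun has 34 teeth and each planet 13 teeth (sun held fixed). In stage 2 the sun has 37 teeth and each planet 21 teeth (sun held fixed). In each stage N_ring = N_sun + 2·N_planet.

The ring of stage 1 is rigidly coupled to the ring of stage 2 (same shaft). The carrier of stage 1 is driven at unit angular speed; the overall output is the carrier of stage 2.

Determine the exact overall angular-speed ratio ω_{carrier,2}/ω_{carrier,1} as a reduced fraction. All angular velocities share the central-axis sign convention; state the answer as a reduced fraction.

Stage 1: N_ring = 34 + 2·13 = 60
Stage 1: 34(ω_s−ω_c) = −60(ω_r−ω_c),  ω_s=0, ω_c=1
Stage 1: ω_r = 1 − (34/60)(0−1) = 47/30
  ⇒ ω_r¹/ω_c¹ = 47/30
Stage 2: N_ring = 37 + 2·21 = 79
Stage 2: 37(ω_s−ω_c) = −79(ω_r−ω_c),  ω_s=0, ω_r=1
Stage 2: 37(0−ω_c) = −79(1−ω_c)  ⇒  116ω_c = 79  ⇒  ω_c = 79/116
  ⇒ ω_c²/ω_r² = 79/116
Coupling ω_r² = ω_r¹ ⇒ overall = 47/30 × 79/116 = 3713/3480

3713/3480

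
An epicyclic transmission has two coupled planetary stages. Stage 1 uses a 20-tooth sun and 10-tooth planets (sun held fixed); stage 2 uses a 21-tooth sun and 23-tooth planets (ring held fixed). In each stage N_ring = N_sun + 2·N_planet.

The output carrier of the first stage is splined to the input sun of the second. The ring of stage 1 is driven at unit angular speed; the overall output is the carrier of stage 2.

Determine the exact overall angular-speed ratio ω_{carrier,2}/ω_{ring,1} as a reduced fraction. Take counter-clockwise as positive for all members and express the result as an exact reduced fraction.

Stage 1: N_ring = 20 + 2·10 = 40
Stage 1: 20(ω_s−ω_c) = −40(ω_r−ω_c),  ω_s=0, ω_r=1
Stage 1: 20(0−ω_c) = −40(1−ω_c)  ⇒  60ω_c = 40  ⇒  ω_c = 2/3
  ⇒ ω_c¹/ω_r¹ = 2/3
Stage 2: N_ring = 21 + 2·23 = 67
Stage 2: 21(ω_s−ω_c) = −67(ω_r−ω_c),  ω_r=0, ω_s=1
Stage 2: 21(1−ω_c) = −67(0−ω_c)  ⇒  88ω_c = 21  ⇒  ω_c = 21/88
  ⇒ ω_c²/ω_s² = 21/88
Coupling ω_s² = ω_c¹ ⇒ overall = 2/3 × 21/88 = 7/44

7/44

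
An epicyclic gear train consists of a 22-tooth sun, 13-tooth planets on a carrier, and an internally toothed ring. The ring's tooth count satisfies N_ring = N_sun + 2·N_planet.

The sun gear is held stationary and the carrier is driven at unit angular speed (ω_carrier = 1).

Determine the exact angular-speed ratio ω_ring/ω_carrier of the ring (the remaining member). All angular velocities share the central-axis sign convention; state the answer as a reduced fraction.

N_ring = 22 + 2·13 = 48
22(ω_s−ω_c) = −48(ω_r−ω_c),  ω_s=0, ω_c=1
ω_r = 1 − (22/48)(0−1) = 35/24
ω_r/ω_c = 35/24

35/24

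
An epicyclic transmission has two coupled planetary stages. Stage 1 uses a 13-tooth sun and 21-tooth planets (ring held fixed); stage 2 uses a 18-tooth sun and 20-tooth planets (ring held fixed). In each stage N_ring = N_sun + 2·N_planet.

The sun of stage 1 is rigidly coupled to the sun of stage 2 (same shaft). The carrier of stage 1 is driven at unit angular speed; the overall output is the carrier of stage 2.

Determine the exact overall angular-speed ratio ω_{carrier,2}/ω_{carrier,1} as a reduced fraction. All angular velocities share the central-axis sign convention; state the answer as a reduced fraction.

Stage 1: N_ring = 13 + 2·21 = 55
Stage 1: 13(ω_s−ω_c) = −55(ω_r−ω_c),  ω_r=0, ω_c=1
Stage 1: ω_s = 1 − (55/13)(0−1) = 68/13
  ⇒ ω_s¹/ω_c¹ = 68/13
Stage 2: N_ring = 18 + 2·20 = 58
Stage 2: 18(ω_s−ω_c) = −58(ω_r−ω_c),  ω_r=0, ω_s=1
Stage 2: 18(1−ω_c) = −58(0−ω_c)  ⇒  76ω_c = 18  ⇒  ω_c = 9/38
  ⇒ ω_c²/ω_s² = 9/38
Coupling ω_s² = ω_s¹ ⇒ overall = 68/13 × 9/38 = 306/247

306/247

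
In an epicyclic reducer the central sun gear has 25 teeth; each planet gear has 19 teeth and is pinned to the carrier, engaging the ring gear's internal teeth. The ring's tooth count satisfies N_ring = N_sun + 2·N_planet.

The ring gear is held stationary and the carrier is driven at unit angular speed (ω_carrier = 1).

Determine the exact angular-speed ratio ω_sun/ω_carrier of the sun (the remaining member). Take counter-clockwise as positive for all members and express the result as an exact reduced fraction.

88/25

N_ring = 25 + 2·19 = 63
25(ω_s−ω_c) = −63(ω_r−ω_c),  ω_r=0, ω_c=1
ω_s = 1 − (63/25)(0−1) = 88/25
ω_s/ω_c = 88/25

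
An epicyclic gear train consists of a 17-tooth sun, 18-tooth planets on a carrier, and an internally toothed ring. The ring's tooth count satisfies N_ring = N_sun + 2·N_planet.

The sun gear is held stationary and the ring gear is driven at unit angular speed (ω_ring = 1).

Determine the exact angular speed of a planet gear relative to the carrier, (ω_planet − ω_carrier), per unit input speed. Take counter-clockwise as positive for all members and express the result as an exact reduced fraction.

901/1260

N_ring = 17 + 2·18 = 53
17(ω_s−ω_c) = −53(ω_r−ω_c),  ω_s=0, ω_r=1
17(0−ω_c) = −53(1−ω_c)  ⇒  70ω_c = 53  ⇒  ω_c = 53/70
sun–planet: 17·(0−53/70) = −18·(ω_p−ω_c)  ⇒  ω_p−ω_c = −(17/18)·(-53/70) = 901/1260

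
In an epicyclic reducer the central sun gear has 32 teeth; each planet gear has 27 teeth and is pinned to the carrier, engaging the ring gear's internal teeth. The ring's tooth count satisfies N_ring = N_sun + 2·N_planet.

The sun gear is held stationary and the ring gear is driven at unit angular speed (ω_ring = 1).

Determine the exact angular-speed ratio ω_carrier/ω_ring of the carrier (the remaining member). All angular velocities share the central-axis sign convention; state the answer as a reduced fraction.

43/59

N_ring = 32 + 2·27 = 86
32(ω_s−ω_c) = −86(ω_r−ω_c),  ω_s=0, ω_r=1
32(0−ω_c) = −86(1−ω_c)  ⇒  118ω_c = 86  ⇒  ω_c = 43/59
ω_c/ω_r = 43/59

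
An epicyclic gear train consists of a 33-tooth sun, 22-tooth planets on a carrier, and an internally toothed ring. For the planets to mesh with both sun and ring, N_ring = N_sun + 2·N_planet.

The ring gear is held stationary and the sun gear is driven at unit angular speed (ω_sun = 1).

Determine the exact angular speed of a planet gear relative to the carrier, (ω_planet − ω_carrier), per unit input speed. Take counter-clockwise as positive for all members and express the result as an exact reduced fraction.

-21/20

N_ring = 33 + 2·22 = 77
33(ω_s−ω_c) = −77(ω_r−ω_c),  ω_r=0, ω_s=1
33(1−ω_c) = −77(0−ω_c)  ⇒  110ω_c = 33  ⇒  ω_c = 3/10
sun–planet: 33·(1−3/10) = −22·(ω_p−ω_c)  ⇒  ω_p−ω_c = −(33/22)·(7/10) = -21/20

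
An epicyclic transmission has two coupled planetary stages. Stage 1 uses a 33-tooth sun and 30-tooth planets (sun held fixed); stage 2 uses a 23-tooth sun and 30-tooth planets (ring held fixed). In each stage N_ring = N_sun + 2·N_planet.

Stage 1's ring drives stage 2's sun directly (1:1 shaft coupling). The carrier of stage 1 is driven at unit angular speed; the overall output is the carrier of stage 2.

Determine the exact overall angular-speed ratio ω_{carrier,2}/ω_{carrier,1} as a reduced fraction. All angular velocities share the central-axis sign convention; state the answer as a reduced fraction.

Stage 1: N_ring = 33 + 2·30 = 93
Stage 1: 33(ω_s−ω_c) = −93(ω_r−ω_c),  ω_s=0, ω_c=1
Stage 1: ω_r = 1 − (33/93)(0−1) = 42/31
  ⇒ ω_r¹/ω_c¹ = 42/31
Stage 2: N_ring = 23 + 2·30 = 83
Stage 2: 23(ω_s−ω_c) = −83(ω_r−ω_c),  ω_r=0, ω_s=1
Stage 2: 23(1−ω_c) = −83(0−ω_c)  ⇒  106ω_c = 23  ⇒  ω_c = 23/106
  ⇒ ω_c²/ω_s² = 23/106
Coupling ω_s² = ω_r¹ ⇒ overall = 42/31 × 23/106 = 483/1643

483/1643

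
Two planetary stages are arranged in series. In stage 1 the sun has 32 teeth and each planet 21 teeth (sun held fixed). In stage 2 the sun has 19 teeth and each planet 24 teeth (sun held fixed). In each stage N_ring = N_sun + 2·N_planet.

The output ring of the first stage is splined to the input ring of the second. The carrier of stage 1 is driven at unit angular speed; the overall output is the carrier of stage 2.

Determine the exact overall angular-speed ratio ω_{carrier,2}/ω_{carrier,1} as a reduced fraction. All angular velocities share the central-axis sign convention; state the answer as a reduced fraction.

Stage 1: N_ring = 32 + 2·21 = 74
Stage 1: 32(ω_s−ω_c) = −74(ω_r−ω_c),  ω_s=0, ω_c=1
Stage 1: ω_r = 1 − (32/74)(0−1) = 53/37
  ⇒ ω_r¹/ω_c¹ = 53/37
Stage 2: N_ring = 19 + 2·24 = 67
Stage 2: 19(ω_s−ω_c) = −67(ω_r−ω_c),  ω_s=0, ω_r=1
Stage 2: 19(0−ω_c) = −67(1−ω_c)  ⇒  86ω_c = 67  ⇒  ω_c = 67/86
  ⇒ ω_c²/ω_r² = 67/86
Coupling ω_r² = ω_r¹ ⇒ overall = 53/37 × 67/86 = 3551/3182

3551/3182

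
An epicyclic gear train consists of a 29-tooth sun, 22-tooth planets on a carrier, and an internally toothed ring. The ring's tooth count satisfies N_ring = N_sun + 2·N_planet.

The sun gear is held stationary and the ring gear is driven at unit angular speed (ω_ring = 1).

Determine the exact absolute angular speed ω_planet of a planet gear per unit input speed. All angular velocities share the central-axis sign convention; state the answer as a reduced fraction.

73/44

N_ring = 29 + 2·22 = 73
29(ω_s−ω_c) = −73(ω_r−ω_c),  ω_s=0, ω_r=1
29(0−ω_c) = −73(1−ω_c)  ⇒  102ω_c = 73  ⇒  ω_c = 73/102
sun–planet: 29·(0−73/102) = −22·(ω_p−ω_c)  ⇒  ω_p−ω_c = −(29/22)·(-73/102) = 2117/2244
ω_p = 73/102 + 2117/2244 = 73/44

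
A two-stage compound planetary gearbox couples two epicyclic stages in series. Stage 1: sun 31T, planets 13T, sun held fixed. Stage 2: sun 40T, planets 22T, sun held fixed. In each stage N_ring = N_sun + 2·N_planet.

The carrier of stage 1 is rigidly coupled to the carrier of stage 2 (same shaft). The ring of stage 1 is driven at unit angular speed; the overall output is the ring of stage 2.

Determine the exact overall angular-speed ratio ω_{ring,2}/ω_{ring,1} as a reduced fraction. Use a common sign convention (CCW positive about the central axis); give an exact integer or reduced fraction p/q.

Stage 1: N_ring = 31 + 2·13 = 57
Stage 1: 31(ω_s−ω_c) = −57(ω_r−ω_c),  ω_s=0, ω_r=1
Stage 1: 31(0−ω_c) = −57(1−ω_c)  ⇒  88ω_c = 57  ⇒  ω_c = 57/88
  ⇒ ω_c¹/ω_r¹ = 57/88
Stage 2: N_ring = 40 + 2·22 = 84
Stage 2: 40(ω_s−ω_c) = −84(ω_r−ω_c),  ω_s=0, ω_c=1
Stage 2: ω_r = 1 − (40/84)(0−1) = 31/21
  ⇒ ω_r²/ω_c² = 31/21
Coupling ω_c² = ω_c¹ ⇒ overall = 57/88 × 31/21 = 589/616

589/616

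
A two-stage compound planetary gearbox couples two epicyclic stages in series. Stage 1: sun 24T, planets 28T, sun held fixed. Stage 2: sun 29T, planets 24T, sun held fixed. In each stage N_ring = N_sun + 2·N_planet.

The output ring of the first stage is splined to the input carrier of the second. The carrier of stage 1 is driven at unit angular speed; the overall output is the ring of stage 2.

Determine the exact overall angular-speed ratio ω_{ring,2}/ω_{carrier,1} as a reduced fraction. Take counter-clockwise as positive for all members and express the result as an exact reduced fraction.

689/385

Stage 1: N_ring = 24 + 2·28 = 80
Stage 1: 24(ω_s−ω_c) = −80(ω_r−ω_c),  ω_s=0, ω_c=1
Stage 1: ω_r = 1 − (24/80)(0−1) = 13/10
  ⇒ ω_r¹/ω_c¹ = 13/10
Stage 2: N_ring = 29 + 2·24 = 77
Stage 2: 29(ω_s−ω_c) = −77(ω_r−ω_c),  ω_s=0, ω_c=1
Stage 2: ω_r = 1 − (29/77)(0−1) = 106/77
  ⇒ ω_r²/ω_c² = 106/77
Coupling ω_c² = ω_r¹ ⇒ overall = 13/10 × 106/77 = 689/385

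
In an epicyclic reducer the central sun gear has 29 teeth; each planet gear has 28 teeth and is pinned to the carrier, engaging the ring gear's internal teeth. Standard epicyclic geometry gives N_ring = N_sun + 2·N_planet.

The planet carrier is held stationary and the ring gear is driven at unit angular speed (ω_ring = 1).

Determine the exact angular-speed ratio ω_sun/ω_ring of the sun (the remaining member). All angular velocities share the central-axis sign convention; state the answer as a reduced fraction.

N_ring = 29 + 2·28 = 85
29(ω_s−ω_c) = −85(ω_r−ω_c),  ω_c=0, ω_r=1
ω_s = 0 − (85/29)(1−0) = -85/29
ω_s/ω_r = -85/29

-85/29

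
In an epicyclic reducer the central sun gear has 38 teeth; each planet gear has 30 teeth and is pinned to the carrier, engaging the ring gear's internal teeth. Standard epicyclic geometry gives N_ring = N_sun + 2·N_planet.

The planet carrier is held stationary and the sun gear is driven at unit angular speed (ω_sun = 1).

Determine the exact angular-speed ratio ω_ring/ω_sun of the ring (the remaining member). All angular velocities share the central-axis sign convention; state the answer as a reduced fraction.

-19/49

N_ring = 38 + 2·30 = 98
38(ω_s−ω_c) = −98(ω_r−ω_c),  ω_c=0, ω_s=1
ω_r = 0 − (38/98)(1−0) = -19/49
ω_r/ω_s = -19/49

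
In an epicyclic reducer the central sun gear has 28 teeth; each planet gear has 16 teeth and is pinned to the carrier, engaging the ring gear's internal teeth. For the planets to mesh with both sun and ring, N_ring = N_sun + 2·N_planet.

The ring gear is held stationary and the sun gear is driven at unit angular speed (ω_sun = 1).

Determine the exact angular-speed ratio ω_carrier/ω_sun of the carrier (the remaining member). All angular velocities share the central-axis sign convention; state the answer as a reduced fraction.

7/22

N_ring = 28 + 2·16 = 60
28(ω_s−ω_c) = −60(ω_r−ω_c),  ω_r=0, ω_s=1
28(1−ω_c) = −60(0−ω_c)  ⇒  88ω_c = 28  ⇒  ω_c = 7/22
ω_c/ω_s = 7/22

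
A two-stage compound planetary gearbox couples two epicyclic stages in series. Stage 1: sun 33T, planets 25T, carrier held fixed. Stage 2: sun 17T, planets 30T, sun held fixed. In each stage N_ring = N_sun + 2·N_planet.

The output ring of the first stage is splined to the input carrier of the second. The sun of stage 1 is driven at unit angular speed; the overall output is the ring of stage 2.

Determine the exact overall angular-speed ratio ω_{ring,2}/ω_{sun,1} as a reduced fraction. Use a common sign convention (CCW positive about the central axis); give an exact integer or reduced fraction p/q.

Stage 1: N_ring = 33 + 2·25 = 83
Stage 1: 33(ω_s−ω_c) = −83(ω_r−ω_c),  ω_c=0, ω_s=1
Stage 1: ω_r = 0 − (33/83)(1−0) = -33/83
  ⇒ ω_r¹/ω_s¹ = -33/83
Stage 2: N_ring = 17 + 2·30 = 77
Stage 2: 17(ω_s−ω_c) = −77(ω_r−ω_c),  ω_s=0, ω_c=1
Stage 2: ω_r = 1 − (17/77)(0−1) = 94/77
  ⇒ ω_r²/ω_c² = 94/77
Coupling ω_c² = ω_r¹ ⇒ overall = -33/83 × 94/77 = -282/581

-282/581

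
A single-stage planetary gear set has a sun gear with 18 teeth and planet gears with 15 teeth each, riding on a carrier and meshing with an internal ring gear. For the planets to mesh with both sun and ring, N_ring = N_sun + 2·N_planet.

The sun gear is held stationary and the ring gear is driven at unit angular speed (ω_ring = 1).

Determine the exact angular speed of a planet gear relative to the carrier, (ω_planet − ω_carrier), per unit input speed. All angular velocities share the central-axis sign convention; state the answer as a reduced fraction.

N_ring = 18 + 2·15 = 48
18(ω_s−ω_c) = −48(ω_r−ω_c),  ω_s=0, ω_r=1
18(0−ω_c) = −48(1−ω_c)  ⇒  66ω_c = 48  ⇒  ω_c = 8/11
sun–planet: 18·(0−8/11) = −15·(ω_p−ω_c)  ⇒  ω_p−ω_c = −(18/15)·(-8/11) = 48/55

48/55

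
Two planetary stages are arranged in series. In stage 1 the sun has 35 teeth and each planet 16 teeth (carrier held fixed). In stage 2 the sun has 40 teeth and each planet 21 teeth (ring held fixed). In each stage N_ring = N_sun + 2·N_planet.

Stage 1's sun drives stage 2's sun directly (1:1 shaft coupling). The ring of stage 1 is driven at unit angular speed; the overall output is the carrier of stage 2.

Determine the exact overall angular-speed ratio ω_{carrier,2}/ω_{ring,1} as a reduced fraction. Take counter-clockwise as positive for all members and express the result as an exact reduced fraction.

Stage 1: N_ring = 35 + 2·16 = 67
Stage 1: 35(ω_s−ω_c) = −67(ω_r−ω_c),  ω_c=0, ω_r=1
Stage 1: ω_s = 0 − (67/35)(1−0) = -67/35
  ⇒ ω_s¹/ω_r¹ = -67/35
Stage 2: N_ring = 40 + 2·21 = 82
Stage 2: 40(ω_s−ω_c) = −82(ω_r−ω_c),  ω_r=0, ω_s=1
Stage 2: 40(1−ω_c) = −82(0−ω_c)  ⇒  122ω_c = 40  ⇒  ω_c = 20/61
  ⇒ ω_c²/ω_s² = 20/61
Coupling ω_s² = ω_s¹ ⇒ overall = -67/35 × 20/61 = -268/427

-268/427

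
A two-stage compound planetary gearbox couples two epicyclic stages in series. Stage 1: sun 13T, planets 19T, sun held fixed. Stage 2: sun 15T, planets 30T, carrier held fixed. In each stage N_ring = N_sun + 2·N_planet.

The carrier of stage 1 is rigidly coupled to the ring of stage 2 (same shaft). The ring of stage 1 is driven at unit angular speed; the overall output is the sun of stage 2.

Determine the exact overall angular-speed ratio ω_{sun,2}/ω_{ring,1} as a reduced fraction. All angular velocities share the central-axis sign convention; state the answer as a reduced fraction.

Stage 1: N_ring = 13 + 2·19 = 51
Stage 1: 13(ω_s−ω_c) = −51(ω_r−ω_c),  ω_s=0, ω_r=1
Stage 1: 13(0−ω_c) = −51(1−ω_c)  ⇒  64ω_c = 51  ⇒  ω_c = 51/64
  ⇒ ω_c¹/ω_r¹ = 51/64
Stage 2: N_ring = 15 + 2·30 = 75
Stage 2: 15(ω_s−ω_c) = −75(ω_r−ω_c),  ω_c=0, ω_r=1
Stage 2: ω_s = 0 − (75/15)(1−0) = -5
  ⇒ ω_s²/ω_r² = -5
Coupling ω_r² = ω_c¹ ⇒ overall = 51/64 × -5 = -255/64

-255/64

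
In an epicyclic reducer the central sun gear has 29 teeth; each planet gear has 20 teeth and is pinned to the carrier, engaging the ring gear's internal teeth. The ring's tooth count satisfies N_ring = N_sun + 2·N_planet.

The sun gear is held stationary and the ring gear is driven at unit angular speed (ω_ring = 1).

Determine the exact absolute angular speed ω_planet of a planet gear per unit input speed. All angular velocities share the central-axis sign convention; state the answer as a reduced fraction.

69/40

N_ring = 29 + 2·20 = 69
29(ω_s−ω_c) = −69(ω_r−ω_c),  ω_s=0, ω_r=1
29(0−ω_c) = −69(1−ω_c)  ⇒  98ω_c = 69  ⇒  ω_c = 69/98
sun–planet: 29·(0−69/98) = −20·(ω_p−ω_c)  ⇒  ω_p−ω_c = −(29/20)·(-69/98) = 2001/1960
ω_p = 69/98 + 2001/1960 = 69/40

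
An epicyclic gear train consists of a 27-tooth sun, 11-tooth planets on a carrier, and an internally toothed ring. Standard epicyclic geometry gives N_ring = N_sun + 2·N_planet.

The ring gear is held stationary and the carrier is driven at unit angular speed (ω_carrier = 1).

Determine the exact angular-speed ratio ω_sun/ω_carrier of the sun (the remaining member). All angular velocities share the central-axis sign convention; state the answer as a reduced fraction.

76/27

N_ring = 27 + 2·11 = 49
27(ω_s−ω_c) = −49(ω_r−ω_c),  ω_r=0, ω_c=1
ω_s = 1 − (49/27)(0−1) = 76/27
ω_s/ω_c = 76/27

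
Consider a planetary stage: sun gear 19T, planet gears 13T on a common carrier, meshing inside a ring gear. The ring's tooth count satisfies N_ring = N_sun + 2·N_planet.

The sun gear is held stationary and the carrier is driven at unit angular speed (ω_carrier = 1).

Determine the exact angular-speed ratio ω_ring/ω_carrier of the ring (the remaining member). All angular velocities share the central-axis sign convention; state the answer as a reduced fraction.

64/45

N_ring = 19 + 2·13 = 45
19(ω_s−ω_c) = −45(ω_r−ω_c),  ω_s=0, ω_c=1
ω_r = 1 − (19/45)(0−1) = 64/45
ω_r/ω_c = 64/45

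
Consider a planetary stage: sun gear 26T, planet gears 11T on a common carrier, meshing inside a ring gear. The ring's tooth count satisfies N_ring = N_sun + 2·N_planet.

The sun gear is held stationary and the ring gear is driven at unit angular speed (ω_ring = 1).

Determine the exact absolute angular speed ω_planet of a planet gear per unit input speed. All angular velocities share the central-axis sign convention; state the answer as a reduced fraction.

N_ring = 26 + 2·11 = 48
26(ω_s−ω_c) = −48(ω_r−ω_c),  ω_s=0, ω_r=1
26(0−ω_c) = −48(1−ω_c)  ⇒  74ω_c = 48  ⇒  ω_c = 24/37
sun–planet: 26·(0−24/37) = −11·(ω_p−ω_c)  ⇒  ω_p−ω_c = −(26/11)·(-24/37) = 624/407
ω_p = 24/37 + 624/407 = 24/11

24/11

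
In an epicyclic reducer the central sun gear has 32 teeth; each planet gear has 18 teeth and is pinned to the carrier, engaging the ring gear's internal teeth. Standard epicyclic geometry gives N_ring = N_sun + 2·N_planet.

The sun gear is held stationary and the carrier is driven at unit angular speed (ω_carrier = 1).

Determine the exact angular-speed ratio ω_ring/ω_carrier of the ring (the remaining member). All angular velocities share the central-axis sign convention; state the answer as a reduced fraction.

N_ring = 32 + 2·18 = 68
32(ω_s−ω_c) = −68(ω_r−ω_c),  ω_s=0, ω_c=1
ω_r = 1 − (32/68)(0−1) = 25/17
ω_r/ω_c = 25/17

25/17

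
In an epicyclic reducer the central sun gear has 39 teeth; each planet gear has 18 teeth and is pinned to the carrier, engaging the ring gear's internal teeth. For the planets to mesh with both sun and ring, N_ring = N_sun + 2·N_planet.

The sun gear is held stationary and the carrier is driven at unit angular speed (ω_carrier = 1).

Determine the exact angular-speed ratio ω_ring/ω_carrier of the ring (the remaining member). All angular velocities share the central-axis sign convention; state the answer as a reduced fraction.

38/25

N_ring = 39 + 2·18 = 75
39(ω_s−ω_c) = −75(ω_r−ω_c),  ω_s=0, ω_c=1
ω_r = 1 − (39/75)(0−1) = 38/25
ω_r/ω_c = 38/25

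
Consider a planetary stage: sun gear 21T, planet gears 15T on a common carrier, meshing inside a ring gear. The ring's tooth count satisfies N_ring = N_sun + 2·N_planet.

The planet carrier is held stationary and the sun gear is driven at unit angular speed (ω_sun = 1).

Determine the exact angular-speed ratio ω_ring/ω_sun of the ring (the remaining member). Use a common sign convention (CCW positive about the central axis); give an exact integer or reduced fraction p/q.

N_ring = 21 + 2·15 = 51
21(ω_s−ω_c) = −51(ω_r−ω_c),  ω_c=0, ω_s=1
ω_r = 0 − (21/51)(1−0) = -7/17
ω_r/ω_s = -7/17

-7/17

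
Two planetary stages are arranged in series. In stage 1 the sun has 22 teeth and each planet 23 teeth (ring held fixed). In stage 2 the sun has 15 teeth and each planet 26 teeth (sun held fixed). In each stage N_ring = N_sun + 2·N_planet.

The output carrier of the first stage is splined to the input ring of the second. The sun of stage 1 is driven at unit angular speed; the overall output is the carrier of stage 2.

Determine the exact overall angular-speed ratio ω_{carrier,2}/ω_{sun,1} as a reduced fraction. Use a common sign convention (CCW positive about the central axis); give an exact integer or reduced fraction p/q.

Stage 1: N_ring = 22 + 2·23 = 68
Stage 1: 22(ω_s−ω_c) = −68(ω_r−ω_c),  ω_r=0, ω_s=1
Stage 1: 22(1−ω_c) = −68(0−ω_c)  ⇒  90ω_c = 22  ⇒  ω_c = 11/45
  ⇒ ω_c¹/ω_s¹ = 11/45
Stage 2: N_ring = 15 + 2·26 = 67
Stage 2: 15(ω_s−ω_c) = −67(ω_r−ω_c),  ω_s=0, ω_r=1
Stage 2: 15(0−ω_c) = −67(1−ω_c)  ⇒  82ω_c = 67  ⇒  ω_c = 67/82
  ⇒ ω_c²/ω_r² = 67/82
Coupling ω_r² = ω_c¹ ⇒ overall = 11/45 × 67/82 = 737/3690

737/3690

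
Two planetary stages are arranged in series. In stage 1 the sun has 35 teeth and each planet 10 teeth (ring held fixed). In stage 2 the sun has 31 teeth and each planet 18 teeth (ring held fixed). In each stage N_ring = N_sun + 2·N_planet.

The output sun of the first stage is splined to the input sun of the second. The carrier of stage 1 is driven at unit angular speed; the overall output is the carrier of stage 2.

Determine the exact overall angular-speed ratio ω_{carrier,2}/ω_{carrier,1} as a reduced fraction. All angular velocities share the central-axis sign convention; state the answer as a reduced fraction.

279/343

Stage 1: N_ring = 35 + 2·10 = 55
Stage 1: 35(ω_s−ω_c) = −55(ω_r−ω_c),  ω_r=0, ω_c=1
Stage 1: ω_s = 1 − (55/35)(0−1) = 18/7
  ⇒ ω_s¹/ω_c¹ = 18/7
Stage 2: N_ring = 31 + 2·18 = 67
Stage 2: 31(ω_s−ω_c) = −67(ω_r−ω_c),  ω_r=0, ω_s=1
Stage 2: 31(1−ω_c) = −67(0−ω_c)  ⇒  98ω_c = 31  ⇒  ω_c = 31/98
  ⇒ ω_c²/ω_s² = 31/98
Coupling ω_s² = ω_s¹ ⇒ overall = 18/7 × 31/98 = 279/343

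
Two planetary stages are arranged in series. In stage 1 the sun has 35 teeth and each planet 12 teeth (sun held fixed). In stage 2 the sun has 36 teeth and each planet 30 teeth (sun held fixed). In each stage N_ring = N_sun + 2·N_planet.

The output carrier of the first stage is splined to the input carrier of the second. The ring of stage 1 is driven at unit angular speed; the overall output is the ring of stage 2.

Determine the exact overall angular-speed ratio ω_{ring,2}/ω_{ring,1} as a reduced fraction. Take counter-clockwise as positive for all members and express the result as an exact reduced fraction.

649/752

Stage 1: N_ring = 35 + 2·12 = 59
Stage 1: 35(ω_s−ω_c) = −59(ω_r−ω_c),  ω_s=0, ω_r=1
Stage 1: 35(0−ω_c) = −59(1−ω_c)  ⇒  94ω_c = 59  ⇒  ω_c = 59/94
  ⇒ ω_c¹/ω_r¹ = 59/94
Stage 2: N_ring = 36 + 2·30 = 96
Stage 2: 36(ω_s−ω_c) = −96(ω_r−ω_c),  ω_s=0, ω_c=1
Stage 2: ω_r = 1 − (36/96)(0−1) = 11/8
  ⇒ ω_r²/ω_c² = 11/8
Coupling ω_c² = ω_c¹ ⇒ overall = 59/94 × 11/8 = 649/752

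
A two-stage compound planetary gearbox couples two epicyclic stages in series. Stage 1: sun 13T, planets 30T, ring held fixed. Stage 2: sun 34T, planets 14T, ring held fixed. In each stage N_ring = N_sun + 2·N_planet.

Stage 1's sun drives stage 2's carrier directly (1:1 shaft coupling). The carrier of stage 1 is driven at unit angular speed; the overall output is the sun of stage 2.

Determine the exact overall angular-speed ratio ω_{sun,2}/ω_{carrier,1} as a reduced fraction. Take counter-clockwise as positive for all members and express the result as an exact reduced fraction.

Stage 1: N_ring = 13 + 2·30 = 73
Stage 1: 13(ω_s−ω_c) = −73(ω_r−ω_c),  ω_r=0, ω_c=1
Stage 1: ω_s = 1 − (73/13)(0−1) = 86/13
  ⇒ ω_s¹/ω_c¹ = 86/13
Stage 2: N_ring = 34 + 2·14 = 62
Stage 2: 34(ω_s−ω_c) = −62(ω_r−ω_c),  ω_r=0, ω_c=1
Stage 2: ω_s = 1 − (62/34)(0−1) = 48/17
  ⇒ ω_s²/ω_c² = 48/17
Coupling ω_c² = ω_s¹ ⇒ overall = 86/13 × 48/17 = 4128/221

4128/221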